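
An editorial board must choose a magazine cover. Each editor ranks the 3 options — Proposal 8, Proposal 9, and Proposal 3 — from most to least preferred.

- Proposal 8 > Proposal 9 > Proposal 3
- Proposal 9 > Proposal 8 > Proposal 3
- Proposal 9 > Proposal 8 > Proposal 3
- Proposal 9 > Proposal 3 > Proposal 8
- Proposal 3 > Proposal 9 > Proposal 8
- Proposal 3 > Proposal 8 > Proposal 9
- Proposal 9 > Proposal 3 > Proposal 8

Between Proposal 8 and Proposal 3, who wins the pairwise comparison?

Proposal 3

Ballots ranking Proposal 8 above Proposal 3: 3.
Ballots ranking Proposal 3 above Proposal 8: 4.
Proposal 3 wins the head-to-head, 4–3.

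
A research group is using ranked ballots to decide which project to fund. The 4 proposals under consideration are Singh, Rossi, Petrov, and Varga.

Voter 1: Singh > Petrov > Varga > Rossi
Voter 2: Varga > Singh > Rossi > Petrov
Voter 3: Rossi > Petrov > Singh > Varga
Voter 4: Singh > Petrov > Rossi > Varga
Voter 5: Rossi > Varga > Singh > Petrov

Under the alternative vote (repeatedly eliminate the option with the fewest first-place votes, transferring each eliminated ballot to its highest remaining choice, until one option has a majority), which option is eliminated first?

Round 1: Singh 2, Rossi 2, Varga 1, Petrov 0. Petrov has the fewest and is eliminated.
Round 2: Singh 2, Rossi 2, Varga 1. Varga has the fewest and is eliminated.
Round 3: Singh 3, Rossi 2. Singh has a majority.

Petrov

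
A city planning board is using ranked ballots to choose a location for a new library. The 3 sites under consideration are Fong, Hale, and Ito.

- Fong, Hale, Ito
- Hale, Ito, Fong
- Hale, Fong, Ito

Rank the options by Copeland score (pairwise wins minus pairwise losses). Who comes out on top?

Hale

Pairwise results:
  Fong vs Hale: Hale wins 2–1.
  Fong vs Ito: Fong wins 2–1.
  Hale vs Ito: Hale wins 3–0.
Copeland scores (wins − losses):
  Fong: 1 − 1 = 0
  Hale: 2 − 0 = 2
  Ito: 0 − 2 = -2
Hale has the best Copeland score.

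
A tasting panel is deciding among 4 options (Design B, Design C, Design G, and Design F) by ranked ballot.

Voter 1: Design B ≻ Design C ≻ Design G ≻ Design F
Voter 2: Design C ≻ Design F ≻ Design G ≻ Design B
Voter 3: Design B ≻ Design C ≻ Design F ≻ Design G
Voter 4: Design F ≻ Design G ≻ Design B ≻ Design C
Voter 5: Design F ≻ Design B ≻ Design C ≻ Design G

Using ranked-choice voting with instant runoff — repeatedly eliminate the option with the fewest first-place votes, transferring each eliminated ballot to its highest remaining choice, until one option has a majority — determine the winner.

Round 1: Design B 2, Design F 2, Design C 1, Design G 0. Design G has the fewest and is eliminated.
Round 2: Design B 2, Design F 2, Design C 1. Design C has the fewest and is eliminated.
Round 3: Design F 3, Design B 2. Design F has a majority.

Design F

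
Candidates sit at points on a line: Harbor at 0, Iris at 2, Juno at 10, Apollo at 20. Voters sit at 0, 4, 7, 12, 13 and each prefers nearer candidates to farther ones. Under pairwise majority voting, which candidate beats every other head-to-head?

Juno

With single-peaked preferences on a line, the Condorcet winner is the candidate closest to the median voter.
The median voter (position 7) is closest to Juno at 10.
Check: Juno vs Harbor — voters closer to Juno: 3 of 5.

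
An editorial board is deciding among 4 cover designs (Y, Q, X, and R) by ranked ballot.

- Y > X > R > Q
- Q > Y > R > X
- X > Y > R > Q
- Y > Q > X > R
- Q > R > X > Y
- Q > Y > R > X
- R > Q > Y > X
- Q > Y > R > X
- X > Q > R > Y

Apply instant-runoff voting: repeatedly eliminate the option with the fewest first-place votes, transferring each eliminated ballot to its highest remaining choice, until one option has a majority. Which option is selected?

Q

Round 1: Q 4, Y 2, X 2, R 1. R has the fewest and is eliminated.
Round 2: Q 5, Y 2, X 2. Q has a majority.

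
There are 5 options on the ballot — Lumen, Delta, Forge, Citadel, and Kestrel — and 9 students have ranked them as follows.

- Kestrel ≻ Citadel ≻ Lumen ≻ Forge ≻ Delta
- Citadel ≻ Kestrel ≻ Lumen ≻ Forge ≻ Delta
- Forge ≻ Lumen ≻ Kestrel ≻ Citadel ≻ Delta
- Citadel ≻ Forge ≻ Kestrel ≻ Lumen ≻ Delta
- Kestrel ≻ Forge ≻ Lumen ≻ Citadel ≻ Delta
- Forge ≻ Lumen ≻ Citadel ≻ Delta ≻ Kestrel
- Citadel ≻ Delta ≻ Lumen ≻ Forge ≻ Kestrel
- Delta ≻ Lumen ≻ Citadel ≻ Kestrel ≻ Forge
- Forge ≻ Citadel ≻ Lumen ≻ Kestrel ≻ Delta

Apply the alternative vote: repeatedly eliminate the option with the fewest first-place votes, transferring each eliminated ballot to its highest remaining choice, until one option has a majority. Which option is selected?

Citadel

Round 1: Forge 3, Citadel 3, Kestrel 2, Delta 1, Lumen 0. Lumen has the fewest and is eliminated.
Round 2: Forge 3, Citadel 3, Kestrel 2, Delta 1. Delta has the fewest and is eliminated.
Round 3: Citadel 4, Forge 3, Kestrel 2. Kestrel has the fewest and is eliminated.
Round 4: Citadel 5, Forge 4. Citadel has a majority.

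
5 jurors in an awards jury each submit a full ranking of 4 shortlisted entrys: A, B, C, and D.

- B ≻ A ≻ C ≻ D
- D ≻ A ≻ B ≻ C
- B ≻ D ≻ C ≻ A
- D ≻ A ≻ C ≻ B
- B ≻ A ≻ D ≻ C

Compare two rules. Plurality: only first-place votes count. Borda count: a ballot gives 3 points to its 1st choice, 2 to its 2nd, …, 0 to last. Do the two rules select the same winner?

Plurality first-place counts: A 0, B 3, C 0, D 2 → B.
Borda totals: A 8, B 10, C 3, D 9 → B.
The two rules agree on B.

Yes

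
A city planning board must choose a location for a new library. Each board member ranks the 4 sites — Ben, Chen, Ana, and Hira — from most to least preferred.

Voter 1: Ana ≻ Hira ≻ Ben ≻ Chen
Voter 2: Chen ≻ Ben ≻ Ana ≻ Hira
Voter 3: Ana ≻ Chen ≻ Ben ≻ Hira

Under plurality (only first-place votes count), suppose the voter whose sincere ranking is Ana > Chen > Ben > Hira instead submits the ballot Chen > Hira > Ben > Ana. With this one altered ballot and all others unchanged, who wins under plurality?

Chen

First-place totals with the altered ballot: Ben 0, Chen 2, Ana 1, Hira 0.
The switch changes the winner from Ana to Chen.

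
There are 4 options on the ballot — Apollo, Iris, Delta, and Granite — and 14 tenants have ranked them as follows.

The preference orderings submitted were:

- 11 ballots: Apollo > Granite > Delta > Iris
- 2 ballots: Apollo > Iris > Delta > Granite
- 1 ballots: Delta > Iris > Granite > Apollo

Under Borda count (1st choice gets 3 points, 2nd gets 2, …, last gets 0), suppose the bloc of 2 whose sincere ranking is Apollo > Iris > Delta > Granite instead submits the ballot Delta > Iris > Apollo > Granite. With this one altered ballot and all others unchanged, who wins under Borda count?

Apollo

Borda totals with the altered ballot: Apollo 35, Iris 6, Delta 20, Granite 23.
The winner is unchanged: still Apollo.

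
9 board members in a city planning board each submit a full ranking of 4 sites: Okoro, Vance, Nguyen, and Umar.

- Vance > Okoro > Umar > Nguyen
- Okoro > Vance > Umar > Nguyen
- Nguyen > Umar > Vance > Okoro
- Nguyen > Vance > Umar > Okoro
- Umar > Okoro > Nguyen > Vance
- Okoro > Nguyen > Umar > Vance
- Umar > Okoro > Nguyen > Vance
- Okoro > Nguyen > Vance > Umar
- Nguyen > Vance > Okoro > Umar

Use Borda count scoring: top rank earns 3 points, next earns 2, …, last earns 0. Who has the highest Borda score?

Borda scores:
  Okoro: 2 + 3 + 0 + 0 + 2 + 3 + 2 + 3 + 1 = 16
  Vance: 3 + 2 + 1 + 2 + 0 + 0 + 0 + 1 + 2 = 11
  Nguyen: 0 + 0 + 3 + 3 + 1 + 2 + 1 + 2 + 3 = 15
  Umar: 1 + 1 + 2 + 1 + 3 + 1 + 3 + 0 + 0 = 12
Okoro has the highest total.

Okoro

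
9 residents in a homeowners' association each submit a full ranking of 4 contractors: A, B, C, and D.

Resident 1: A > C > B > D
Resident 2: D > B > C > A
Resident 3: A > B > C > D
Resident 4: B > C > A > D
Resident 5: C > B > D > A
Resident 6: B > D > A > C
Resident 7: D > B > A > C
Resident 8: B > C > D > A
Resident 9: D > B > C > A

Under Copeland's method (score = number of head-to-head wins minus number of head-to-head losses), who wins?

Pairwise results:
  A vs B: B wins 7–2.
  A vs C: C wins 5–4.
  A vs D: D wins 6–3.
  B vs C: B wins 7–2.
  B vs D: B wins 6–3.
  C vs D: C wins 5–4.
Copeland scores (wins − losses):
  A: 0 − 3 = -3
  B: 3 − 0 = 3
  C: 2 − 1 = 1
  D: 1 − 2 = -1
B has the best Copeland score.

B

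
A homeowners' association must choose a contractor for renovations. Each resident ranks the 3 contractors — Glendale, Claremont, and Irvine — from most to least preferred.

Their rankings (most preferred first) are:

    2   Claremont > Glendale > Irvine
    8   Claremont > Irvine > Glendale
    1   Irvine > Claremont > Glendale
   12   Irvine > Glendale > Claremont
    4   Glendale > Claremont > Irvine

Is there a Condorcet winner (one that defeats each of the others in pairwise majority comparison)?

Head-to-head results (27 voters total):
Glendale vs Claremont: Glendale wins 16–11.
Glendale vs Irvine: Irvine wins 21–6.
Claremont vs Irvine: Claremont wins 14–13.
No candidate beats all others: Glendale beats Claremont beats Irvine beats Glendale, a majority cycle.

No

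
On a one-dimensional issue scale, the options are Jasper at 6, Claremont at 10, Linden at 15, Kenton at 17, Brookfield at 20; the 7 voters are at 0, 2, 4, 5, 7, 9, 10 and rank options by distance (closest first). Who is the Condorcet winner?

Jasper

With single-peaked preferences on a line, the Condorcet winner is the candidate closest to the median voter.
The median voter (position 5) is closest to Jasper at 6.
Check: Jasper vs Kenton — voters closer to Jasper: 7 of 7.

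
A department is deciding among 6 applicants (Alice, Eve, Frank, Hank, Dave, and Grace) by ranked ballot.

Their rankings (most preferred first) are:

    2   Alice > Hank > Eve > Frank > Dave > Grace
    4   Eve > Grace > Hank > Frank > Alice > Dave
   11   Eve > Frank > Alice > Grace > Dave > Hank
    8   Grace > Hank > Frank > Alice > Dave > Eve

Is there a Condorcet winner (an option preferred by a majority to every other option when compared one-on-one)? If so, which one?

Eve

Head-to-head results (25 voters total):
Alice vs Eve: Eve wins 15–10.
Alice vs Frank: Frank wins 23–2.
Alice vs Hank: Alice wins 13–12.
Alice vs Dave: Alice wins 25–0.
Alice vs Grace: Alice wins 13–12.
Eve vs Frank: Eve wins 17–8.
Eve vs Hank: Eve wins 15–10.
Eve vs Dave: Eve wins 17–8.
Eve vs Grace: Eve wins 17–8.
Frank vs Hank: Hank wins 14–11.
Frank vs Dave: Frank wins 25–0.
Frank vs Grace: Frank wins 13–12.
Hank vs Dave: Hank wins 14–11.
Hank vs Grace: Grace wins 23–2.
Dave vs Grace: Grace wins 23–2.
Eve beats each rival — Alice (15–10), Frank (17–8), Hank (15–10), Dave (17–8), Grace (17–8) — so Eve is the Condorcet winner.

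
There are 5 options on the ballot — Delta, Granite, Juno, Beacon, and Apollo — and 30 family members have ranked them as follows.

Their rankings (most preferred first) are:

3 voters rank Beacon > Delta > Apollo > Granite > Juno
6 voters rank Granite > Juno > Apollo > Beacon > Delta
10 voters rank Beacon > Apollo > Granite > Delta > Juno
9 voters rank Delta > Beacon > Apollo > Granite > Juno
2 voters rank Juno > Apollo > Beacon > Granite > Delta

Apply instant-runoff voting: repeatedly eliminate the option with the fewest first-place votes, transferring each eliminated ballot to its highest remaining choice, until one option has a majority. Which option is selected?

Beacon

Round 1: Beacon 13, Delta 9, Granite 6, Juno 2, Apollo 0. Apollo has the fewest and is eliminated.
Round 2: Beacon 13, Delta 9, Granite 6, Juno 2. Juno has the fewest and is eliminated.
Round 3: Beacon 15, Delta 9, Granite 6. Granite has the fewest and is eliminated.
Round 4: Beacon 21, Delta 9. Beacon has a majority.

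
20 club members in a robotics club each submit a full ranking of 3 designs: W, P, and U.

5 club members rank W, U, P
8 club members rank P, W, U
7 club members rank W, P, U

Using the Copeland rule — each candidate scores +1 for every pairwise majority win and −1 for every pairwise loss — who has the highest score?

W

Pairwise results:
  W vs P: W wins 12–8.
  W vs U: W wins 20–0.
  P vs U: P wins 15–5.
Copeland scores (wins − losses):
  W: 2 − 0 = 2
  P: 1 − 1 = 0
  U: 0 − 2 = -2
W has the best Copeland score.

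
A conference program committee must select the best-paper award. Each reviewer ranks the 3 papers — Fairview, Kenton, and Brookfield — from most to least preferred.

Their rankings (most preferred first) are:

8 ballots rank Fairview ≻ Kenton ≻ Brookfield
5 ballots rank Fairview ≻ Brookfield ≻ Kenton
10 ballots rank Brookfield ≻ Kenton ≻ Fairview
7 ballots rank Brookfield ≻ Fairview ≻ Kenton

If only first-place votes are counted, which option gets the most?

Brookfield

First-place vote totals:
  Fairview: 13
  Kenton: 0
  Brookfield: 17
Brookfield has the most first-place votes.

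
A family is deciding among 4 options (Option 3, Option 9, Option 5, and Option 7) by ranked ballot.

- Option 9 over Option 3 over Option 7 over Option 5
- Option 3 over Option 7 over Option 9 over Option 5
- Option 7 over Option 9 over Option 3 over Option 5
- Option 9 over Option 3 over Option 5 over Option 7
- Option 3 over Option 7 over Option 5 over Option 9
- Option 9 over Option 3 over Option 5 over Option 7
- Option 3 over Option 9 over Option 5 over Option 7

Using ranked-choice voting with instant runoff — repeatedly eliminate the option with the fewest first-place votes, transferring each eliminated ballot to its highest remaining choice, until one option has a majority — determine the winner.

Option 9

Round 1: Option 3 3, Option 9 3, Option 7 1, Option 5 0. Option 5 has the fewest and is eliminated.
Round 2: Option 3 3, Option 9 3, Option 7 1. Option 7 has the fewest and is eliminated.
Round 3: Option 9 4, Option 3 3. Option 9 has a majority.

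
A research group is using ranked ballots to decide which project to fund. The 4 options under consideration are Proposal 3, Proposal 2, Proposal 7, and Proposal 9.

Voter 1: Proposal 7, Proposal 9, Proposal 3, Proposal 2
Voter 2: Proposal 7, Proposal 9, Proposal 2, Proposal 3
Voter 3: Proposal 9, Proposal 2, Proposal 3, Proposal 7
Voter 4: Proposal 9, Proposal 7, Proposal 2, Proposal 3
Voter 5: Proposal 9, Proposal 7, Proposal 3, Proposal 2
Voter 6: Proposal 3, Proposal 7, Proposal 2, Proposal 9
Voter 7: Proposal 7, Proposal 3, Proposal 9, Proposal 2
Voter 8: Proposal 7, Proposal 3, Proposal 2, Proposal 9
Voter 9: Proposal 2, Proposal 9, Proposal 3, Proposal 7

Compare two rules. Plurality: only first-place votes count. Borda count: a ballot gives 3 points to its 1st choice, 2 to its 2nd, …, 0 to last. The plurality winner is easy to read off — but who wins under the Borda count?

Proposal 7

Plurality first-place counts: Proposal 3 1, Proposal 2 1, Proposal 7 4, Proposal 9 3 → Proposal 7.
Borda totals: Proposal 3 11, Proposal 2 9, Proposal 7 18, Proposal 9 16 → Proposal 7.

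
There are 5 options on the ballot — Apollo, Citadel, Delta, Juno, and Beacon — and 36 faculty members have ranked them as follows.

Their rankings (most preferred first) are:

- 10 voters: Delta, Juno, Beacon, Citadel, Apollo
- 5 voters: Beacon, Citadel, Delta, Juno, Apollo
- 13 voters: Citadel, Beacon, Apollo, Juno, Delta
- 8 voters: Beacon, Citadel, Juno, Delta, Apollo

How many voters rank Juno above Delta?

21

Ballots ranking Juno above Delta: 13+8 = 21.
Ballots ranking Delta above Juno: 10+5 = 15.
So 21 of 36 voters prefer Juno to Delta.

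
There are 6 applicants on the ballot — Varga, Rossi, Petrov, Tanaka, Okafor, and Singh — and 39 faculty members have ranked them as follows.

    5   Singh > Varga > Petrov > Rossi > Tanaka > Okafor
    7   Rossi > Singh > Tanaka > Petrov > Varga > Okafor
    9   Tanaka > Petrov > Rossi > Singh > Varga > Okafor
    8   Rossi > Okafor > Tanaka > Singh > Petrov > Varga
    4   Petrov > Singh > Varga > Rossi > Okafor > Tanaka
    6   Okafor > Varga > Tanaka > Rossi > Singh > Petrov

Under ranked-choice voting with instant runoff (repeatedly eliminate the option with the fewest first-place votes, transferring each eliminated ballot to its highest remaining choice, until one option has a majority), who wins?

Rossi

Round 1: Rossi 15, Tanaka 9, Okafor 6, Singh 5, Petrov 4, Varga 0. Varga has the fewest and is eliminated.
Round 2: Rossi 15, Tanaka 9, Okafor 6, Singh 5, Petrov 4. Petrov has the fewest and is eliminated.
Round 3: Rossi 15, Tanaka 9, Singh 9, Okafor 6. Okafor has the fewest and is eliminated.
Round 4: Rossi 15, Tanaka 15, Singh 9. Singh has the fewest and is eliminated.
Round 5: Rossi 24, Tanaka 15. Rossi has a majority.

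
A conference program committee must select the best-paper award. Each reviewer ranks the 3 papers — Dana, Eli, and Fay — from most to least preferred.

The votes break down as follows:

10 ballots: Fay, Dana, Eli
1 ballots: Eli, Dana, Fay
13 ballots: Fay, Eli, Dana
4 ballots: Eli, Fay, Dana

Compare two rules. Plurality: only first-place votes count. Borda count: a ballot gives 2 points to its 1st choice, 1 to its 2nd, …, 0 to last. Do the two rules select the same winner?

Plurality first-place counts: Dana 0, Eli 5, Fay 23 → Fay.
Borda totals: Dana 11, Eli 23, Fay 50 → Fay.
The two rules agree on Fay.

Yes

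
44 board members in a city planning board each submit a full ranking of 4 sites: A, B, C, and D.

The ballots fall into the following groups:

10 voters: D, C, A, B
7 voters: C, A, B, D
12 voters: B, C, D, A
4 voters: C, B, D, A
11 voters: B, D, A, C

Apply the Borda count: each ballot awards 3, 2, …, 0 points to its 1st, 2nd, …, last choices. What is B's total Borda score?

Borda scores:
  A: 10·1 + 7·2 + 12·0 + 4·0 + 11·1 = 35
  B: 10·0 + 7·1 + 12·3 + 4·2 + 11·3 = 84
  C: 10·2 + 7·3 + 12·2 + 4·3 + 11·0 = 77
  D: 10·3 + 7·0 + 12·1 + 4·1 + 11·2 = 68

84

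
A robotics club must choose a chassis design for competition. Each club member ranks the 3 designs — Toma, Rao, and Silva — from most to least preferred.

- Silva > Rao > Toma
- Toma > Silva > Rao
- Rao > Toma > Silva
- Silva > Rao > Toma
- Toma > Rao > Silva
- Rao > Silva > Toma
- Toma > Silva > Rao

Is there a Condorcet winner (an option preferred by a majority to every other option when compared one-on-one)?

No

Head-to-head results (7 voters total):
Toma vs Rao: Rao wins 4–3.
Toma vs Silva: Toma wins 4–3.
Rao vs Silva: Silva wins 4–3.
No candidate beats all others: Toma beats Silva beats Rao beats Toma, a majority cycle.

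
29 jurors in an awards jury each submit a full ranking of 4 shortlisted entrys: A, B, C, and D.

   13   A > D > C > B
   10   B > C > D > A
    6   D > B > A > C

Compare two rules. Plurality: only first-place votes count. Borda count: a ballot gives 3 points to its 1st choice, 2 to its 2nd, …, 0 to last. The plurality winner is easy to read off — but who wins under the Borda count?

Plurality first-place counts: A 13, B 10, C 0, D 6 → A.
Borda totals: A 45, B 42, C 33, D 54 → D.

D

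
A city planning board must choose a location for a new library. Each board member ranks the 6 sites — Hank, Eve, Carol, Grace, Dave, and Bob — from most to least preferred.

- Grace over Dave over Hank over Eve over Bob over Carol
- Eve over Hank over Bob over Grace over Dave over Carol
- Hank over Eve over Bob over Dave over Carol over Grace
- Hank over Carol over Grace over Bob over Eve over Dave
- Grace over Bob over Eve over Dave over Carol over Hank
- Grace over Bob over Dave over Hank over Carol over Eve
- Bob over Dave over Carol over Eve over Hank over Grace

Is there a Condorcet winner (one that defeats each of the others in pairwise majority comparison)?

No

Head-to-head results (7 voters total):
Hank vs Eve: Hank wins 4–3.
Hank vs Carol: Hank wins 5–2.
Hank vs Grace: Hank wins 4–3.
Hank vs Dave: Dave wins 4–3.
Hank vs Bob: Hank wins 4–3.
Eve vs Carol: Eve wins 4–3.
Eve vs Grace: Grace wins 4–3.
Eve vs Dave: Eve wins 4–3.
Eve vs Bob: Bob wins 4–3.
Carol vs Grace: Grace wins 4–3.
Carol vs Dave: Dave wins 6–1.
Carol vs Bob: Bob wins 6–1.
Grace vs Dave: Grace wins 5–2.
Grace vs Bob: Grace wins 4–3.
Dave vs Bob: Bob wins 6–1.
No candidate beats all others: Hank beats Eve beats Dave beats Hank, a majority cycle.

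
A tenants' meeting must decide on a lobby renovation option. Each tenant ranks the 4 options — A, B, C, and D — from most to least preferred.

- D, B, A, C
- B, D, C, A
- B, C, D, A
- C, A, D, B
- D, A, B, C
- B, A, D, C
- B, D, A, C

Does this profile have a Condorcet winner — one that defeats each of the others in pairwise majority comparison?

Yes

Head-to-head results (7 voters total):
A vs B: B wins 5–2.
A vs C: A wins 4–3.
A vs D: D wins 5–2.
B vs C: B wins 6–1.
B vs D: B wins 4–3.
C vs D: D wins 5–2.
B beats each rival — A (5–2), C (6–1), D (4–3) — so B is the Condorcet winner.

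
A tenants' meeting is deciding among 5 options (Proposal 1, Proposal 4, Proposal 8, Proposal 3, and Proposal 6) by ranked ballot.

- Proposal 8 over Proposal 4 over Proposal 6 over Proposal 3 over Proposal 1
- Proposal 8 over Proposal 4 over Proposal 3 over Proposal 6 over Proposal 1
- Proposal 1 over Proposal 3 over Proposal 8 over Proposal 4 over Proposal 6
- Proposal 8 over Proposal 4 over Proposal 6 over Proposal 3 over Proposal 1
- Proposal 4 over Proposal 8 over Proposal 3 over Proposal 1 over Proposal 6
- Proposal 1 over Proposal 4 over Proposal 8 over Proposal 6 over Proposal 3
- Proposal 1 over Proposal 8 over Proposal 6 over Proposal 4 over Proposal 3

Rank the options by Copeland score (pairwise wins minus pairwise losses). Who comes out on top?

Proposal 8

Pairwise results:
  Proposal 1 vs Proposal 4: Proposal 4 wins 4–3.
  Proposal 1 vs Proposal 8: Proposal 8 wins 4–3.
  Proposal 1 vs Proposal 3: Proposal 3 wins 4–3.
  Proposal 1 vs Proposal 6: Proposal 1 wins 4–3.
  Proposal 4 vs Proposal 8: Proposal 8 wins 5–2.
  Proposal 4 vs Proposal 3: Proposal 4 wins 6–1.
  Proposal 4 vs Proposal 6: Proposal 4 wins 6–1.
  Proposal 8 vs Proposal 3: Proposal 8 wins 6–1.
  Proposal 8 vs Proposal 6: Proposal 8 wins 7–0.
  Proposal 3 vs Proposal 6: Proposal 6 wins 4–3.
Copeland scores (wins − losses):
  Proposal 1: 1 − 3 = -2
  Proposal 4: 3 − 1 = 2
  Proposal 8: 4 − 0 = 4
  Proposal 3: 1 − 3 = -2
  Proposal 6: 1 − 3 = -2
Proposal 8 has the best Copeland score.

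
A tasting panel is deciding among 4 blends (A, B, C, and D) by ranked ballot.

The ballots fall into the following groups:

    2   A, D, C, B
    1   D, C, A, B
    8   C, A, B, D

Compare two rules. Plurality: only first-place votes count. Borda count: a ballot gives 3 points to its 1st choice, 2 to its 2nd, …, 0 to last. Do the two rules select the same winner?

Plurality first-place counts: A 2, B 0, C 8, D 1 → C.
Borda totals: A 23, B 8, C 28, D 7 → C.
The two rules agree on C.

Yes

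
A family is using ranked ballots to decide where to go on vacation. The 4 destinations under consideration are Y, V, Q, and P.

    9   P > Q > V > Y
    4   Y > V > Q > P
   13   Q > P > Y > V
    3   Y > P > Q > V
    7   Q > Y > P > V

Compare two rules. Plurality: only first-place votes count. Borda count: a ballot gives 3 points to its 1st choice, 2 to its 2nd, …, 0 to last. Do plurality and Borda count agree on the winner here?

Yes

Plurality first-place counts: Y 7, V 0, Q 20, P 9 → Q.
Borda totals: Y 48, V 17, Q 85, P 66 → Q.
The two rules agree on Q.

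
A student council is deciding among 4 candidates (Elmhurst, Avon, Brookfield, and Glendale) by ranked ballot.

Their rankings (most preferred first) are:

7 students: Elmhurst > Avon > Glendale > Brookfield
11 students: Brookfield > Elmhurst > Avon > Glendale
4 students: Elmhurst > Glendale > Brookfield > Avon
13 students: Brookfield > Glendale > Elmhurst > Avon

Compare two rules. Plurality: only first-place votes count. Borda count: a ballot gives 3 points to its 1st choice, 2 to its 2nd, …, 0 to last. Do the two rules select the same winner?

Yes

Plurality first-place counts: Elmhurst 11, Avon 0, Brookfield 24, Glendale 0 → Brookfield.
Borda totals: Elmhurst 68, Avon 25, Brookfield 76, Glendale 41 → Brookfield.
The two rules agree on Brookfield.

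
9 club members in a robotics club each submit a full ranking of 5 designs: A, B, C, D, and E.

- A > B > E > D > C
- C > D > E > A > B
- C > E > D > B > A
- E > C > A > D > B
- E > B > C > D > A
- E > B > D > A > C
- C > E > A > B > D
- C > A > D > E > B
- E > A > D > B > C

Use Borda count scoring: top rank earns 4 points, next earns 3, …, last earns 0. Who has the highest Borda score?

Borda scores:
  A: 4 + 1 + 0 + 2 + 0 + 1 + 2 + 3 + 3 = 16
  B: 3 + 0 + 1 + 0 + 3 + 3 + 1 + 0 + 1 = 12
  C: 0 + 4 + 4 + 3 + 2 + 0 + 4 + 4 + 0 = 21
  D: 1 + 3 + 2 + 1 + 1 + 2 + 0 + 2 + 2 = 14
  E: 2 + 2 + 3 + 4 + 4 + 4 + 3 + 1 + 4 = 27
E has the highest total.

E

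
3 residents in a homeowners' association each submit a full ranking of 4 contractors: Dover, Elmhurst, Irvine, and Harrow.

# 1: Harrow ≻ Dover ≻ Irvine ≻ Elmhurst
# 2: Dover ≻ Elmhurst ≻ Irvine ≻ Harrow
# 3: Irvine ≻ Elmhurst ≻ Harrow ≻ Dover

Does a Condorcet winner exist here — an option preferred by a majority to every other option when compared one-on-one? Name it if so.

There is no Condorcet winner

Head-to-head results (3 voters total):
Dover vs Elmhurst: Dover wins 2–1.
Dover vs Irvine: Dover wins 2–1.
Dover vs Harrow: Harrow wins 2–1.
Elmhurst vs Irvine: Irvine wins 2–1.
Elmhurst vs Harrow: Elmhurst wins 2–1.
Irvine vs Harrow: Irvine wins 2–1.
No candidate beats all others: Dover beats Elmhurst beats Harrow beats Dover, a majority cycle.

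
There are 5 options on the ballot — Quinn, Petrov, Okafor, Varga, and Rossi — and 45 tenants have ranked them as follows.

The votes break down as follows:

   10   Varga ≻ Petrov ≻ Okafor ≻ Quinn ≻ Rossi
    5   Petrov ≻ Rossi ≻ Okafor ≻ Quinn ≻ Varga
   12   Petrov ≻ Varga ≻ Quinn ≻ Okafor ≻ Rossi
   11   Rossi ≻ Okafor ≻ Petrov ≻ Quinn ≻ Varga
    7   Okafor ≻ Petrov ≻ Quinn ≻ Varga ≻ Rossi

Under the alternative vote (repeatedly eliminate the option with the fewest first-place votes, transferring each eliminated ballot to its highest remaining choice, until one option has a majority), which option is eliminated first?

Round 1: Petrov 17, Rossi 11, Varga 10, Okafor 7, Quinn 0. Quinn has the fewest and is eliminated.
Round 2: Petrov 17, Rossi 11, Varga 10, Okafor 7. Okafor has the fewest and is eliminated.
Round 3: Petrov 24, Rossi 11, Varga 10. Petrov has a majority.

Quinn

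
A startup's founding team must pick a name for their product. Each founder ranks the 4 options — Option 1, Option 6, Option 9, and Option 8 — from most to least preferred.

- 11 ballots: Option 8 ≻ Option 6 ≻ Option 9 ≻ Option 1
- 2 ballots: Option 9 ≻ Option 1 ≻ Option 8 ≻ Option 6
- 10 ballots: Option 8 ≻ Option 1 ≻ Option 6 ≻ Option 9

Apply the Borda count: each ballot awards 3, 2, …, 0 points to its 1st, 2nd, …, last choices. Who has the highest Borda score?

Option 8

Borda scores:
  Option 1: 11·0 + 2·2 + 10·2 = 24
  Option 6: 11·2 + 2·0 + 10·1 = 32
  Option 9: 11·1 + 2·3 + 10·0 = 17
  Option 8: 11·3 + 2·1 + 10·3 = 65
Option 8 has the highest total.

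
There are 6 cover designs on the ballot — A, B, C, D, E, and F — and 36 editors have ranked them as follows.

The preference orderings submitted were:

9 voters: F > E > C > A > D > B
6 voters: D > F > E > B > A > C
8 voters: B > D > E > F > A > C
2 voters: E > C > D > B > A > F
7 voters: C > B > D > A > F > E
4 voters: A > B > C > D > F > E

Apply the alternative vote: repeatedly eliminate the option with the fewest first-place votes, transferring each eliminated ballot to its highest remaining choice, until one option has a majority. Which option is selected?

Round 1: F 9, B 8, C 7, D 6, A 4, E 2. E has the fewest and is eliminated.
Round 2: C 9, F 9, B 8, D 6, A 4. A has the fewest and is eliminated.
Round 3: B 12, C 9, F 9, D 6. D has the fewest and is eliminated.
Round 4: F 15, B 12, C 9. C has the fewest and is eliminated.
Round 5: B 21, F 15. B has a majority.

B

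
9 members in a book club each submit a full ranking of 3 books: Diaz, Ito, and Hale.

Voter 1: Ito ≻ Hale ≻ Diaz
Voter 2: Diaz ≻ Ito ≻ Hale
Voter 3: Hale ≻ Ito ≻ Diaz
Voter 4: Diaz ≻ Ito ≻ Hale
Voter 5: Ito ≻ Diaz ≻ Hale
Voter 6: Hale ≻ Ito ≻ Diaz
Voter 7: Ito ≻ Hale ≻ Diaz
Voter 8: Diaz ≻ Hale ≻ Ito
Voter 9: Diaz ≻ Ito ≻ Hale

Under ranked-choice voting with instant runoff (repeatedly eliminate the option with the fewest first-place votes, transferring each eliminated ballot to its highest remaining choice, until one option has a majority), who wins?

Round 1: Diaz 4, Ito 3, Hale 2. Hale has the fewest and is eliminated.
Round 2: Ito 5, Diaz 4. Ito has a majority.

Ito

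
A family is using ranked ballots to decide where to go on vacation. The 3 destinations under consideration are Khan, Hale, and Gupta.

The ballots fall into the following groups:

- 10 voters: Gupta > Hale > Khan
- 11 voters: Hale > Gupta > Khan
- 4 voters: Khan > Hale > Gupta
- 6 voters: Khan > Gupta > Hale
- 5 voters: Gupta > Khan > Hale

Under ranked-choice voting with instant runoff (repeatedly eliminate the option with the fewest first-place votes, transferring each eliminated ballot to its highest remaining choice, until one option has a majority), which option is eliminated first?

Khan

Round 1: Gupta 15, Hale 11, Khan 10. Khan has the fewest and is eliminated.
Round 2: Gupta 21, Hale 15. Gupta has a majority.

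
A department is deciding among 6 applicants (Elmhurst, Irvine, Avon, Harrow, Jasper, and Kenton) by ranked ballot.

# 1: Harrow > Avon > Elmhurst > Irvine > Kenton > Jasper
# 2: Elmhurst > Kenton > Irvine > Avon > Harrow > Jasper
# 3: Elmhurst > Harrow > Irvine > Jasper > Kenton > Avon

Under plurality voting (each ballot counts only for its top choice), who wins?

First-place vote totals:
  Elmhurst: 2
  Irvine: 0
  Avon: 0
  Harrow: 1
  Jasper: 0
  Kenton: 0
Elmhurst has the most first-place votes.

Elmhurst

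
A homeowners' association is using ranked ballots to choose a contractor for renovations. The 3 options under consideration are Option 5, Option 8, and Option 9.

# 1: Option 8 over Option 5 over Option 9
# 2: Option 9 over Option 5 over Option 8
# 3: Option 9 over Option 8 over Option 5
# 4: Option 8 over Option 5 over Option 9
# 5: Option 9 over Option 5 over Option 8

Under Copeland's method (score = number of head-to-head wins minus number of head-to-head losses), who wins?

Option 9

Pairwise results:
  Option 5 vs Option 8: Option 8 wins 3–2.
  Option 5 vs Option 9: Option 9 wins 3–2.
  Option 8 vs Option 9: Option 9 wins 3–2.
Copeland scores (wins − losses):
  Option 5: 0 − 2 = -2
  Option 8: 1 − 1 = 0
  Option 9: 2 − 0 = 2
Option 9 has the best Copeland score.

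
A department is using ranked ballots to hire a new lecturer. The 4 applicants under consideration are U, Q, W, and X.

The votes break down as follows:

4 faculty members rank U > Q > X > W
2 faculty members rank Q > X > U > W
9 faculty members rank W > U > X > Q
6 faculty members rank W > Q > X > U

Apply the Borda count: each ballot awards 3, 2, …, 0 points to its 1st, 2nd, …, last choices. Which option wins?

Borda scores:
  U: 4·3 + 2·1 + 9·2 + 6·0 = 32
  Q: 4·2 + 2·3 + 9·0 + 6·2 = 26
  W: 4·0 + 2·0 + 9·3 + 6·3 = 45
  X: 4·1 + 2·2 + 9·1 + 6·1 = 23
W has the highest total.

W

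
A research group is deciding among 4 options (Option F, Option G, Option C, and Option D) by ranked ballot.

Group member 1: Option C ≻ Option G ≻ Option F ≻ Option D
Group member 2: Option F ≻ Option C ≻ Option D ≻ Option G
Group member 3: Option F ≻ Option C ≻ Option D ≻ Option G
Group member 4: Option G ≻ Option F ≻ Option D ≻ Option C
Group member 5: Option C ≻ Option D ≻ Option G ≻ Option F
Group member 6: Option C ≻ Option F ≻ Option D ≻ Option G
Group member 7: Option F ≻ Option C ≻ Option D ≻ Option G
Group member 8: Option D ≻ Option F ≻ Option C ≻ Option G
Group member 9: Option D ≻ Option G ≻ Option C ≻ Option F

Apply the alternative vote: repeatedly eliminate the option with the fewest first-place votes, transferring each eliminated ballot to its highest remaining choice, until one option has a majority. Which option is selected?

Round 1: Option F 3, Option C 3, Option D 2, Option G 1. Option G has the fewest and is eliminated.
Round 2: Option F 4, Option C 3, Option D 2. Option D has the fewest and is eliminated.
Round 3: Option F 5, Option C 4. Option F has a majority.

Option F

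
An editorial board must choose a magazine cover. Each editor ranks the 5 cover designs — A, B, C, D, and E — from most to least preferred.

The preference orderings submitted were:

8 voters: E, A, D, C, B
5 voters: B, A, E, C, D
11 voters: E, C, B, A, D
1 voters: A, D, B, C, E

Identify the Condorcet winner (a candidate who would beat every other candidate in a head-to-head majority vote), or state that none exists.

E

Head-to-head results (25 voters total):
A vs B: B wins 16–9.
A vs C: A wins 14–11.
A vs D: A wins 25–0.
A vs E: E wins 19–6.
B vs C: C wins 19–6.
B vs D: B wins 16–9.
B vs E: E wins 19–6.
C vs D: C wins 16–9.
C vs E: E wins 24–1.
D vs E: E wins 24–1.
E beats each rival — A (19–6), B (19–6), C (24–1), D (24–1) — so E is the Condorcet winner.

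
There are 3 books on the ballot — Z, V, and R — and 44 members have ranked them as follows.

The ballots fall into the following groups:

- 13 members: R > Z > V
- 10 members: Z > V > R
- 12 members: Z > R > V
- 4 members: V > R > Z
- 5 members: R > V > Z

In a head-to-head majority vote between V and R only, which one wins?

R

Ballots ranking V above R: 10+4 = 14.
Ballots ranking R above V: 13+12+5 = 30.
R wins the head-to-head, 30–14.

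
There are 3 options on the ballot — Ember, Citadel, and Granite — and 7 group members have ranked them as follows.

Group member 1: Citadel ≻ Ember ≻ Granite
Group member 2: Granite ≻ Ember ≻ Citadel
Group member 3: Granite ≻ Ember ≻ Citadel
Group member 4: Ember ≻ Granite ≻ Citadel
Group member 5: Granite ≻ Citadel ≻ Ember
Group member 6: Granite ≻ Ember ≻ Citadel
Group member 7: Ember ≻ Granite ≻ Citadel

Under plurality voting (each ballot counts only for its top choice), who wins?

Granite

First-place vote totals:
  Ember: 2
  Citadel: 1
  Granite: 4
Granite has the most first-place votes.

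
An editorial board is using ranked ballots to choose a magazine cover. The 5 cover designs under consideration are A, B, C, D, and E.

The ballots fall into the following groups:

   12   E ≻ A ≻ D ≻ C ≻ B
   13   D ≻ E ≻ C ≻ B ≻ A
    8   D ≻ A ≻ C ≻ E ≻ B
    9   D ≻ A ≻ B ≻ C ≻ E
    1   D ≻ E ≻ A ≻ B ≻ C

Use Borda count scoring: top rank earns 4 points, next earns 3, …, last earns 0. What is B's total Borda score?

32

Borda scores:
  A: 12·3 + 13·0 + 8·3 + 9·3 + 2 = 89
  B: 12·0 + 13·1 + 8·0 + 9·2 + 1 = 32
  C: 12·1 + 13·2 + 8·2 + 9·1 + 0 = 63
  D: 12·2 + 13·4 + 8·4 + 9·4 + 4 = 148
  E: 12·4 + 13·3 + 8·1 + 9·0 + 3 = 98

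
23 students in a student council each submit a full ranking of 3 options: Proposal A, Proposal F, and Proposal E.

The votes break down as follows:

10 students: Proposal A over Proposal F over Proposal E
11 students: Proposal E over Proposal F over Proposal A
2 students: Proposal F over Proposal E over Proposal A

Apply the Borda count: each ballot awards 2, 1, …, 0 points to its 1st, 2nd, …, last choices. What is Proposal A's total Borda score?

Borda scores:
  Proposal A: 10·2 + 11·0 + 2·0 = 20
  Proposal F: 10·1 + 11·1 + 2·2 = 25
  Proposal E: 10·0 + 11·2 + 2·1 = 24

20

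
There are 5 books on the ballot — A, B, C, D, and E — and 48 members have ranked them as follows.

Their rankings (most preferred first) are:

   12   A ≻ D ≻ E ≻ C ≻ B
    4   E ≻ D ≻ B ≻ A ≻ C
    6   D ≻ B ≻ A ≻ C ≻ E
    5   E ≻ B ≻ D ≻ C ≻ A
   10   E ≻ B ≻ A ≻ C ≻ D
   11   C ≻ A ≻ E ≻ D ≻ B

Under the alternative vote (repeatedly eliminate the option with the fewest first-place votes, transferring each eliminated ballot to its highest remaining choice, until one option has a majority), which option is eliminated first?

B

Round 1: E 19, A 12, C 11, D 6, B 0. B has the fewest and is eliminated.
Round 2: E 19, A 12, C 11, D 6. D has the fewest and is eliminated.
Round 3: E 19, A 18, C 11. C has the fewest and is eliminated.
Round 4: A 29, E 19. A has a majority.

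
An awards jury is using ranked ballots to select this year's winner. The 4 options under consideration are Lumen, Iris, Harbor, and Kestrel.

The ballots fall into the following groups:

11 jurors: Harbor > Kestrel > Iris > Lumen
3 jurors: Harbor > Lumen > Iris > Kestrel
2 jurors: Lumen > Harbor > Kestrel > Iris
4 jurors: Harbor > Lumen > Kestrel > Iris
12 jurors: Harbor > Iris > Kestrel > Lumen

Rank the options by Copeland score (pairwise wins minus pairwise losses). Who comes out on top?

Harbor

Pairwise results:
  Lumen vs Iris: Iris wins 23–9.
  Lumen vs Harbor: Harbor wins 30–2.
  Lumen vs Kestrel: Kestrel wins 23–9.
  Iris vs Harbor: Harbor wins 32–0.
  Iris vs Kestrel: Kestrel wins 17–15.
  Harbor vs Kestrel: Harbor wins 32–0.
Copeland scores (wins − losses):
  Lumen: 0 − 3 = -3
  Iris: 1 − 2 = -1
  Harbor: 3 − 0 = 3
  Kestrel: 2 − 1 = 1
Harbor has the best Copeland score.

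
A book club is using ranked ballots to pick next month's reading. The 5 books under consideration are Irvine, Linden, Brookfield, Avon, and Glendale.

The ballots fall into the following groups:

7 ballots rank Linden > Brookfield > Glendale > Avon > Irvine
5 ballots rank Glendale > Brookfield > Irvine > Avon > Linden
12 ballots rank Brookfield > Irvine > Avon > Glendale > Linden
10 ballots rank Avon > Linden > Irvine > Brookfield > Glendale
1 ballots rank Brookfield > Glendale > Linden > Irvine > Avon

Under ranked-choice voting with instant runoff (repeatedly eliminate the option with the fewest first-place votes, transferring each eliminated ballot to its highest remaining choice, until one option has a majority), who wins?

Brookfield

Round 1: Brookfield 13, Avon 10, Linden 7, Glendale 5, Irvine 0. Irvine has the fewest and is eliminated.
Round 2: Brookfield 13, Avon 10, Linden 7, Glendale 5. Glendale has the fewest and is eliminated.
Round 3: Brookfield 18, Avon 10, Linden 7. Brookfield has a majority.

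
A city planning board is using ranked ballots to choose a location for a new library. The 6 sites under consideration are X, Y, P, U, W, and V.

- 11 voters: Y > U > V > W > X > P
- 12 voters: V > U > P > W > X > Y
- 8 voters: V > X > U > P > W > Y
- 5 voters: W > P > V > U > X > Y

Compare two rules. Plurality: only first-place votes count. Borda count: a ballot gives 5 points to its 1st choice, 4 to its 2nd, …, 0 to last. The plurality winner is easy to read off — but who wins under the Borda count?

V

Plurality first-place counts: X 0, Y 11, P 0, U 0, W 5, V 20 → V.
Borda totals: X 60, Y 55, P 72, U 126, W 79, V 148 → V.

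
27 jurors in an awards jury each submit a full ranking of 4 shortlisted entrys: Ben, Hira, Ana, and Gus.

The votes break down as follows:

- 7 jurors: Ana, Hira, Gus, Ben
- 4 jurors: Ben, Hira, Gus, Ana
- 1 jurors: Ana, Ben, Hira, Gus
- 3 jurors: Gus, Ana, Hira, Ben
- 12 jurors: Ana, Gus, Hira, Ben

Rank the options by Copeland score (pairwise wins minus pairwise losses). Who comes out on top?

Ana

Pairwise results:
  Ben vs Hira: Hira wins 22–5.
  Ben vs Ana: Ana wins 23–4.
  Ben vs Gus: Gus wins 22–5.
  Hira vs Ana: Ana wins 23–4.
  Hira vs Gus: Gus wins 15–12.
  Ana vs Gus: Ana wins 20–7.
Copeland scores (wins − losses):
  Ben: 0 − 3 = -3
  Hira: 1 − 2 = -1
  Ana: 3 − 0 = 3
  Gus: 2 − 1 = 1
Ana has the best Copeland score.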